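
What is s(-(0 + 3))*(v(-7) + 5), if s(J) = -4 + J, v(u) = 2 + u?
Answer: 0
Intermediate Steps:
s(-(0 + 3))*(v(-7) + 5) = (-4 - (0 + 3))*((2 - 7) + 5) = (-4 - 1*3)*(-5 + 5) = (-4 - 3)*0 = -7*0 = 0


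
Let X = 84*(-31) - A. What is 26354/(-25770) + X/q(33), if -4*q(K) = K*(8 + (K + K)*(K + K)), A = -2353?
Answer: -52353044/51544295 ≈ -1.0157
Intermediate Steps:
q(K) = -K*(8 + 4*K²)/4 (q(K) = -K*(8 + (K + K)*(K + K))/4 = -K*(8 + (2*K)*(2*K))/4 = -K*(8 + 4*K²)/4)
X = -251 (X = 84*(-31) - 1*(-2353) = -2604 + 2353 = -251)
26354/(-25770) + X/q(33) = 26354/(-25770) - 251*(-1/(33*(2 + 33²))) = 26354*(-1/25770) - 251*(-1/(33*(2 + 1089))) = -13177/12885 - 251/((-1*33*1091)) = -13177/12885 - 251/(-36003) = -13177/12885 - 251*(-1/36003) = -13177/12885 + 251/36003 = -52353044/51544295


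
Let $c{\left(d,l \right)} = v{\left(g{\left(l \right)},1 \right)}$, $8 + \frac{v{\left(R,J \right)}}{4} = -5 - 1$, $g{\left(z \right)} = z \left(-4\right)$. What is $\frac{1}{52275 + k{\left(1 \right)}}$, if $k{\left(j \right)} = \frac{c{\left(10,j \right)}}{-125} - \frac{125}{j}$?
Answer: $\frac{125}{6518806} \approx 1.9175 \cdot 10^{-5}$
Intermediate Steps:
$g{\left(z \right)} = - 4 z$
$v{\left(R,J \right)} = -56$ ($v{\left(R,J \right)} = -32 + 4 \left(-5 - 1\right) = -32 + 4 \left(-6\right) = -32 - 24 = -56$)
$c{\left(d,l \right)} = -56$
$k{\left(j \right)} = \frac{56}{125} - \frac{125}{j}$ ($k{\left(j \right)} = - \frac{56}{-125} - \frac{125}{j} = \left(-56\right) \left(- \frac{1}{125}\right) - \frac{125}{j} = \frac{56}{125} - \frac{125}{j}$)
$\frac{1}{52275 + k{\left(1 \right)}} = \frac{1}{52275 + \left(\frac{56}{125} - \frac{125}{1}\right)} = \frac{1}{52275 + \left(\frac{56}{125} - 125\right)} = \frac{1}{52275 - \frac{15569}{125}} = \frac{1}{\frac{6518806}{125}} = \frac{125}{6518806}$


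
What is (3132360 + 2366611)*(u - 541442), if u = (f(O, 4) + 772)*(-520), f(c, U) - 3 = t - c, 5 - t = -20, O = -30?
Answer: -5350729739782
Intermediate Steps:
t = 25 (t = 5 - 1*(-20) = 5 + 20 = 25)
f(c, U) = 28 - c (f(c, U) = 3 + (25 - c) = 28 - c)
u = -431600 (u = ((28 - 1*(-30)) + 772)*(-520) = ((28 + 30) + 772)*(-520) = (58 + 772)*(-520) = 830*(-520) = -431600)
(3132360 + 2366611)*(u - 541442) = (3132360 + 2366611)*(-431600 - 541442) = 5498971*(-973042) = -5350729739782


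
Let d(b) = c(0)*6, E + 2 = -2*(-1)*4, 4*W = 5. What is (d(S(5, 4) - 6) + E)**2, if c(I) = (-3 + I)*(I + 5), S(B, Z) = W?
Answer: 7056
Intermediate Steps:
W = 5/4 (W = (1/4)*5 = 5/4 ≈ 1.2500)
S(B, Z) = 5/4
c(I) = (-3 + I)*(5 + I)
E = 6 (E = -2 - 2*(-1)*4 = -2 + 2*4 = -2 + 8 = 6)
d(b) = -90 (d(b) = (-15 + 0**2 + 2*0)*6 = (-15 + 0 + 0)*6 = -15*6 = -90)
(d(S(5, 4) - 6) + E)**2 = (-90 + 6)**2 = (-84)**2 = 7056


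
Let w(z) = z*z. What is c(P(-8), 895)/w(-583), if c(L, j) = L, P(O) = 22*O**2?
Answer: 128/30899 ≈ 0.0041425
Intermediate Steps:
w(z) = z**2
c(P(-8), 895)/w(-583) = (22*(-8)**2)/((-583)**2) = (22*64)/339889 = 1408*(1/339889) = 128/30899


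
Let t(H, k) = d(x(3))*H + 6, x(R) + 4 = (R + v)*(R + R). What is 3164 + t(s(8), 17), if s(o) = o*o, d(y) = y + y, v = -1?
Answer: 4194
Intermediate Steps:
x(R) = -4 + 2*R*(-1 + R) (x(R) = -4 + (R - 1)*(R + R) = -4 + (-1 + R)*(2*R) = -4 + 2*R*(-1 + R))
d(y) = 2*y
s(o) = o²
t(H, k) = 6 + 16*H (t(H, k) = (2*(-4 - 2*3 + 2*3²))*H + 6 = (2*(-4 - 6 + 2*9))*H + 6 = (2*(-4 - 6 + 18))*H + 6 = (2*8)*H + 6 = 16*H + 6 = 6 + 16*H)
3164 + t(s(8), 17) = 3164 + (6 + 16*8²) = 3164 + (6 + 16*64) = 3164 + (6 + 1024) = 3164 + 1030 = 4194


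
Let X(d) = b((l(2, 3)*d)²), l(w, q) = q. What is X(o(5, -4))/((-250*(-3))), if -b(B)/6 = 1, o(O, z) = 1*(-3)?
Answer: -1/125 ≈ -0.0080000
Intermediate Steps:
o(O, z) = -3
b(B) = -6 (b(B) = -6*1 = -6)
X(d) = -6
X(o(5, -4))/((-250*(-3))) = -6/((-250*(-3))) = -6/750 = -6*1/750 = -1/125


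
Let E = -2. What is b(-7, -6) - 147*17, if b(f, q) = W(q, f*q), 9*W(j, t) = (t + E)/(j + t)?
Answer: -202409/81 ≈ -2498.9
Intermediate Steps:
W(j, t) = (-2 + t)/(9*(j + t)) (W(j, t) = ((t - 2)/(j + t))/9 = ((-2 + t)/(j + t))/9 = (-2 + t)/(9*(j + t)))
b(f, q) = (-2 + f*q)/(9*(q + f*q))
b(-7, -6) - 147*17 = (⅑)*(-2 - 7*(-6))/(-6*(1 - 7)) - 147*17 = (⅑)*(-⅙)*(-2 + 42)/(-6) - 2499 = (⅑)*(-⅙)*(-⅙)*40 - 2499 = 10/81 - 2499 = -202409/81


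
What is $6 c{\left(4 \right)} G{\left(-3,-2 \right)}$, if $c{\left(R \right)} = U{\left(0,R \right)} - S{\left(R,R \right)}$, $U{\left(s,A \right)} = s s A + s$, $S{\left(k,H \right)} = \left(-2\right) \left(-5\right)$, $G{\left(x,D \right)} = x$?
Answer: $180$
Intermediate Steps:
$S{\left(k,H \right)} = 10$
$U{\left(s,A \right)} = s + A s^{2}$ ($U{\left(s,A \right)} = s^{2} A + s = A s^{2} + s = s + A s^{2}$)
$c{\left(R \right)} = -10$ ($c{\left(R \right)} = 0 \left(1 + R 0\right) - 10 = 0 \left(1 + 0\right) - 10 = 0 \cdot 1 - 10 = 0 - 10 = -10$)
$6 c{\left(4 \right)} G{\left(-3,-2 \right)} = 6 \left(-10\right) \left(-3\right) = \left(-60\right) \left(-3\right) = 180$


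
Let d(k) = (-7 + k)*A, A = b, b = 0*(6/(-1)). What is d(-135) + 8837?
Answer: 8837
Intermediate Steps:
b = 0 (b = 0*(6*(-1)) = 0*(-6) = 0)
A = 0
d(k) = 0 (d(k) = (-7 + k)*0 = 0)
d(-135) + 8837 = 0 + 8837 = 8837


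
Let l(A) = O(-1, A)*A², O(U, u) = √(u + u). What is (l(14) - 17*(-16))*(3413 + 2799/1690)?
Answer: 784824584/845 + 1131070724*√7/845 ≈ 4.4702e+6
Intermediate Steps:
O(U, u) = √2*√u (O(U, u) = √(2*u) = √2*√u)
l(A) = √2*A^(5/2) (l(A) = (√2*√A)*A² = √2*A^(5/2))
(l(14) - 17*(-16))*(3413 + 2799/1690) = (√2*14^(5/2) - 17*(-16))*(3413 + 2799/1690) = (√2*(196*√14) + 272)*(3413 + 2799*(1/1690)) = (392*√7 + 272)*(3413 + 2799/1690) = (272 + 392*√7)*(5770769/1690) = 784824584/845 + 1131070724*√7/845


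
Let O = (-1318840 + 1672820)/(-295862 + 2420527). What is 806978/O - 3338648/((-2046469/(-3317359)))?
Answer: -41171374643399383/72440909662 ≈ -5.6834e+5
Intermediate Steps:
O = 70796/424933 (O = 353980/2124665 = 353980*(1/2124665) = 70796/424933 ≈ 0.16660)
806978/O - 3338648/((-2046469/(-3317359))) = 806978/(70796/424933) - 3338648/((-2046469/(-3317359))) = 806978*(424933/70796) - 3338648/((-2046469*(-1/3317359))) = 171455791237/35398 - 3338648/2046469/3317359 = 171455791237/35398 - 3338648*3317359/2046469 = 171455791237/35398 - 11075493990632/2046469 = -41171374643399383/72440909662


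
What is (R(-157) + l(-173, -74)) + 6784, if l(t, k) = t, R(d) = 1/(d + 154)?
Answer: 19832/3 ≈ 6610.7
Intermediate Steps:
R(d) = 1/(154 + d)
(R(-157) + l(-173, -74)) + 6784 = (1/(154 - 157) - 173) + 6784 = (1/(-3) - 173) + 6784 = (-1/3 - 173) + 6784 = -520/3 + 6784 = 19832/3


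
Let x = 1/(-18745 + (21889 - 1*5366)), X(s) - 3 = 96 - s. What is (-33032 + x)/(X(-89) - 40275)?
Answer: 73397105/89073314 ≈ 0.82401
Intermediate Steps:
X(s) = 99 - s (X(s) = 3 + (96 - s) = 99 - s)
x = -1/2222 (x = 1/(-18745 + (21889 - 5366)) = 1/(-18745 + 16523) = 1/(-2222) = -1/2222 ≈ -0.00045004)
(-33032 + x)/(X(-89) - 40275) = (-33032 - 1/2222)/((99 - 1*(-89)) - 40275) = -73397105/(2222*((99 + 89) - 40275)) = -73397105/(2222*(188 - 40275)) = -73397105/2222/(-40087) = -73397105/2222*(-1/40087) = 73397105/89073314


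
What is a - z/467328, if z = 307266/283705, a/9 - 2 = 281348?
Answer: 55953463063484789/22097215040 ≈ 2.5321e+6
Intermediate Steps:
a = 2532150 (a = 18 + 9*281348 = 18 + 2532132 = 2532150)
z = 307266/283705 (z = 307266*(1/283705) = 307266/283705 ≈ 1.0830)
a - z/467328 = 2532150 - 307266/(283705*467328) = 2532150 - 1*51211/22097215040 = 2532150 - 51211/22097215040 = 55953463063484789/22097215040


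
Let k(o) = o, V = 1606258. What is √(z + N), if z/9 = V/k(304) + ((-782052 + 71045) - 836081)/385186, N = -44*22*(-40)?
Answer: 31*√19225655920741094/14637068 ≈ 293.66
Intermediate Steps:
N = 38720 (N = -968*(-40) = 38720)
z = 1391035003281/29274136 (z = 9*(1606258/304 + ((-782052 + 71045) - 836081)/385186) = 9*(1606258*(1/304) + (-711007 - 836081)*(1/385186)) = 9*(803129/152 - 1547088*1/385186) = 9*(803129/152 - 773544/192593) = 9*(154559444809/29274136) = 1391035003281/29274136 ≈ 47518.)
√(z + N) = √(1391035003281/29274136 + 38720) = √(2524529549201/29274136) = 31*√19225655920741094/14637068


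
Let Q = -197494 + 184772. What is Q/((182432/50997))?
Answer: -324391917/91216 ≈ -3556.3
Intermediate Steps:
Q = -12722
Q/((182432/50997)) = -12722/(182432/50997) = -12722/(182432*(1/50997)) = -12722/182432/50997 = -12722*50997/182432 = -324391917/91216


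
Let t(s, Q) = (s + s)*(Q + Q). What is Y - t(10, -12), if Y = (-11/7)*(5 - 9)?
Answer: 3404/7 ≈ 486.29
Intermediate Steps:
Y = 44/7 (Y = -11*⅐*(-4) = -11/7*(-4) = 44/7 ≈ 6.2857)
t(s, Q) = 4*Q*s (t(s, Q) = (2*s)*(2*Q) = 4*Q*s)
Y - t(10, -12) = 44/7 - 4*(-12)*10 = 44/7 - 1*(-480) = 44/7 + 480 = 3404/7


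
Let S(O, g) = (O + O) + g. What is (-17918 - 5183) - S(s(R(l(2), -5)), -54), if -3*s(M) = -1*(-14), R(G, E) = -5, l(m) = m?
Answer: -69113/3 ≈ -23038.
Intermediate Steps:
s(M) = -14/3 (s(M) = -(-1)*(-14)/3 = -1/3*14 = -14/3)
S(O, g) = g + 2*O (S(O, g) = 2*O + g = g + 2*O)
(-17918 - 5183) - S(s(R(l(2), -5)), -54) = (-17918 - 5183) - (-54 + 2*(-14/3)) = -23101 - (-54 - 28/3) = -23101 - 1*(-190/3) = -23101 + 190/3 = -69113/3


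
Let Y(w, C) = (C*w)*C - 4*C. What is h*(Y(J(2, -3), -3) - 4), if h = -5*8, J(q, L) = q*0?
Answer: -320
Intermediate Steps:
J(q, L) = 0
Y(w, C) = -4*C + w*C**2 (Y(w, C) = w*C**2 - 4*C = -4*C + w*C**2)
h = -40
h*(Y(J(2, -3), -3) - 4) = -40*(-3*(-4 - 3*0) - 4) = -40*(-3*(-4 + 0) - 4) = -40*(-3*(-4) - 4) = -40*(12 - 4) = -40*8 = -320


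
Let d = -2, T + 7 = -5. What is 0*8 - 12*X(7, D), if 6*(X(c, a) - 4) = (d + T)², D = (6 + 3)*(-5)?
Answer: -440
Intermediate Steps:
T = -12 (T = -7 - 5 = -12)
D = -45 (D = 9*(-5) = -45)
X(c, a) = 110/3 (X(c, a) = 4 + (-2 - 12)²/6 = 4 + (⅙)*(-14)² = 4 + (⅙)*196 = 4 + 98/3 = 110/3)
0*8 - 12*X(7, D) = 0*8 - 12*110/3 = 0 - 440 = -440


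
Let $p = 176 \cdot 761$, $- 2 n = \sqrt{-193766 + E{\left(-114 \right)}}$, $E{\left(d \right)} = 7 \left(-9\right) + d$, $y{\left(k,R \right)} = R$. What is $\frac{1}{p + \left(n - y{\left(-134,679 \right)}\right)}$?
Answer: $\frac{533028}{71029906139} + \frac{2 i \sqrt{193943}}{71029906139} \approx 7.5043 \cdot 10^{-6} + 1.24 \cdot 10^{-8} i$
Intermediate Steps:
$E{\left(d \right)} = -63 + d$
$n = - \frac{i \sqrt{193943}}{2}$ ($n = - \frac{\sqrt{-193766 - 177}}{2} = - \frac{\sqrt{-193943}}{2} = - \frac{i \sqrt{193943}}{2} \approx - 220.19 i$)
$p = 133936$
$\frac{1}{p + \left(n - y{\left(-134,679 \right)}\right)} = \frac{1}{133936 - \left(679 + \frac{i \sqrt{193943}}{2}\right)} = \frac{1}{133257 - \frac{i \sqrt{193943}}{2}}$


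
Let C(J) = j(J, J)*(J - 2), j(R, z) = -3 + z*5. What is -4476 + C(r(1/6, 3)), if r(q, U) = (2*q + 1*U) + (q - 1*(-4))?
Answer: -17145/4 ≈ -4286.3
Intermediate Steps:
j(R, z) = -3 + 5*z
r(q, U) = 4 + U + 3*q (r(q, U) = (2*q + U) + (q + 4) = (U + 2*q) + (4 + q) = 4 + U + 3*q)
C(J) = (-3 + 5*J)*(-2 + J) (C(J) = (-3 + 5*J)*(J - 2) = (-3 + 5*J)*(-2 + J))
-4476 + C(r(1/6, 3)) = -4476 + (-3 + 5*(4 + 3 + 3/6))*(-2 + (4 + 3 + 3/6)) = -4476 + (-3 + 5*(4 + 3 + 3*(⅙)))*(-2 + (4 + 3 + 3*(⅙))) = -4476 + (-3 + 5*(4 + 3 + ½))*(-2 + (4 + 3 + ½)) = -4476 + (-3 + 5*(15/2))*(-2 + 15/2) = -4476 + (-3 + 75/2)*(11/2) = -4476 + (69/2)*(11/2) = -4476 + 759/4 = -17145/4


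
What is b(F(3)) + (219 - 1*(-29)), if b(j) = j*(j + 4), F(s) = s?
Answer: 269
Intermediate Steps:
b(j) = j*(4 + j)
b(F(3)) + (219 - 1*(-29)) = 3*(4 + 3) + (219 - 1*(-29)) = 3*7 + (219 + 29) = 21 + 248 = 269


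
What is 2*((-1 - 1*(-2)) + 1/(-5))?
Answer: 8/5 ≈ 1.6000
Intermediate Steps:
2*((-1 - 1*(-2)) + 1/(-5)) = 2*((-1 + 2) - 1/5) = 2*(1 - 1/5) = 2*(4/5) = 8/5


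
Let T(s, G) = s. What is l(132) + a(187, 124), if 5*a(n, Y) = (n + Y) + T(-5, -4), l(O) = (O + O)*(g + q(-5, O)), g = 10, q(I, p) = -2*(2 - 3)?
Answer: 16146/5 ≈ 3229.2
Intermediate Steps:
q(I, p) = 2 (q(I, p) = -2*(-1) = 2)
l(O) = 24*O (l(O) = (O + O)*(10 + 2) = (2*O)*12 = 24*O)
a(n, Y) = -1 + Y/5 + n/5 (a(n, Y) = ((n + Y) - 5)/5 = ((Y + n) - 5)/5 = (-5 + Y + n)/5 = -1 + Y/5 + n/5)
l(132) + a(187, 124) = 24*132 + (-1 + (⅕)*124 + (⅕)*187) = 3168 + (-1 + 124/5 + 187/5) = 3168 + 306/5 = 16146/5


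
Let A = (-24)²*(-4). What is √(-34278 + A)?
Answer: I*√36582 ≈ 191.26*I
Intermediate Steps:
A = -2304 (A = 576*(-4) = -2304)
√(-34278 + A) = √(-34278 - 2304) = √(-36582) = I*√36582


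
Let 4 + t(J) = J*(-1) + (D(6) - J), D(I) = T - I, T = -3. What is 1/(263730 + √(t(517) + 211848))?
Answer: 87910/23184434033 - √210801/69553302099 ≈ 3.7852e-6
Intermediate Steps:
D(I) = -3 - I
t(J) = -13 - 2*J (t(J) = -4 + (J*(-1) + ((-3 - 1*6) - J)) = -4 + (-J + ((-3 - 6) - J)) = -4 + (-J + (-9 - J)) = -4 + (-9 - 2*J) = -13 - 2*J)
1/(263730 + √(t(517) + 211848)) = 1/(263730 + √((-13 - 2*517) + 211848)) = 1/(263730 + √((-13 - 1034) + 211848)) = 1/(263730 + √(-1047 + 211848)) = 1/(263730 + √210801)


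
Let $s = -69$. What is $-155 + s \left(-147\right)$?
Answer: $9988$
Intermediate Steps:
$-155 + s \left(-147\right) = -155 - -10143 = -155 + 10143 = 9988$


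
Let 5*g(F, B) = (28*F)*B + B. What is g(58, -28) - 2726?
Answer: -11826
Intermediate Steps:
g(F, B) = B/5 + 28*B*F/5 (g(F, B) = ((28*F)*B + B)/5 = (28*B*F + B)/5 = (B + 28*B*F)/5 = B/5 + 28*B*F/5)
g(58, -28) - 2726 = (⅕)*(-28)*(1 + 28*58) - 2726 = (⅕)*(-28)*(1 + 1624) - 2726 = (⅕)*(-28)*1625 - 2726 = -9100 - 2726 = -11826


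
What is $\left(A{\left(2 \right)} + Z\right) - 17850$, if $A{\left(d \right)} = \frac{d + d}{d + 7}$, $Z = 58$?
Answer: $- \frac{160124}{9} \approx -17792.0$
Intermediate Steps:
$A{\left(d \right)} = \frac{2 d}{7 + d}$
$\left(A{\left(2 \right)} + Z\right) - 17850 = \left(2 \cdot 2 \frac{1}{7 + 2} + 58\right) - 17850 = \left(2 \cdot 2 \cdot \frac{1}{9} + 58\right) - 17850 = \left(\frac{4}{9} + 58\right) - 17850 = \frac{526}{9} - 17850 = - \frac{160124}{9}$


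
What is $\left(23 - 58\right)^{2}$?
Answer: $1225$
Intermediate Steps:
$\left(23 - 58\right)^{2} = \left(-35\right)^{2} = 1225$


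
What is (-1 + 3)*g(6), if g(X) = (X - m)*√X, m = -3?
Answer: 18*√6 ≈ 44.091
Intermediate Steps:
g(X) = √X*(3 + X) (g(X) = (X - 1*(-3))*√X = (X + 3)*√X = (3 + X)*√X = √X*(3 + X))
(-1 + 3)*g(6) = (-1 + 3)*(√6*(3 + 6)) = 2*(√6*9) = 2*(9*√6) = 18*√6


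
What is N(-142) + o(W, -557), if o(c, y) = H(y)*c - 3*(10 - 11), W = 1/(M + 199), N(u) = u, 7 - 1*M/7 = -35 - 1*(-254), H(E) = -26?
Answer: -178589/1285 ≈ -138.98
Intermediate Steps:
M = -1484 (M = 49 - 7*(-35 - 1*(-254)) = 49 - 7*(-35 + 254) = 49 - 7*219 = 49 - 1533 = -1484)
W = -1/1285 (W = 1/(-1484 + 199) = 1/(-1285) = -1/1285 ≈ -0.00077821)
o(c, y) = 3 - 26*c (o(c, y) = -26*c - 3*(10 - 11) = -26*c - 3*(-1) = -26*c + 3 = 3 - 26*c)
N(-142) + o(W, -557) = -142 + (3 - 26*(-1/1285)) = -142 + (3 + 26/1285) = -142 + 3881/1285 = -178589/1285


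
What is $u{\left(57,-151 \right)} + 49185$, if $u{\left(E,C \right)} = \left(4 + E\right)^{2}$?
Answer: $52906$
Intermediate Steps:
$u{\left(57,-151 \right)} + 49185 = \left(4 + 57\right)^{2} + 49185 = 61^{2} + 49185 = 3721 + 49185 = 52906$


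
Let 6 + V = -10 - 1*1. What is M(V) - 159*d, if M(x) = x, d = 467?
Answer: -74270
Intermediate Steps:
V = -17 (V = -6 + (-10 - 1*1) = -6 + (-10 - 1) = -6 - 11 = -17)
M(V) - 159*d = -17 - 159*467 = -17 - 74253 = -74270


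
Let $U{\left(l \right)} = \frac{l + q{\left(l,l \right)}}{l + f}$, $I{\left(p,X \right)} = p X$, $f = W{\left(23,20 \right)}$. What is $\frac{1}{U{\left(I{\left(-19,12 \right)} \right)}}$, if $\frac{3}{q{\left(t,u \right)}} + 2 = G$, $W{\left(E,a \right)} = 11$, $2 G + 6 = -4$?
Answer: $\frac{1519}{1599} \approx 0.94997$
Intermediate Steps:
$G = -5$ ($G = -3 + \frac{1}{2} \left(-4\right) = -3 - 2 = -5$)
$q{\left(t,u \right)} = - \frac{3}{7}$ ($q{\left(t,u \right)} = \frac{3}{-2 - 5} = \frac{3}{-7} = 3 \left(- \frac{1}{7}\right) = - \frac{3}{7}$)
$f = 11$
$I{\left(p,X \right)} = X p$
$U{\left(l \right)} = \frac{- \frac{3}{7} + l}{11 + l}$ ($U{\left(l \right)} = \frac{l - \frac{3}{7}}{l + 11} = \frac{- \frac{3}{7} + l}{11 + l}$)
$\frac{1}{U{\left(I{\left(-19,12 \right)} \right)}} = \frac{1}{\frac{1}{11 + 12 \left(-19\right)} \left(- \frac{3}{7} + 12 \left(-19\right)\right)} = \frac{1}{\frac{1}{11 - 228} \left(- \frac{3}{7} - 228\right)} = \frac{1}{\frac{1}{-217} \left(- \frac{1599}{7}\right)} = \frac{1}{\left(- \frac{1}{217}\right) \left(- \frac{1599}{7}\right)} = \frac{1}{\frac{1599}{1519}} = \frac{1519}{1599}$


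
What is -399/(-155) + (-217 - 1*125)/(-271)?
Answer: 161139/42005 ≈ 3.8362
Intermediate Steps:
-399/(-155) + (-217 - 1*125)/(-271) = -399*(-1/155) + (-217 - 125)*(-1/271) = 399/155 - 342*(-1/271) = 399/155 + 342/271 = 161139/42005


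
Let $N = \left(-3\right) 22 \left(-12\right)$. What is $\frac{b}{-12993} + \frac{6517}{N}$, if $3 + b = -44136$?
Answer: $\frac{39877823}{3430152} \approx 11.626$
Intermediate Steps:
$b = -44139$ ($b = -3 - 44136 = -44139$)
$N = 792$ ($N = \left(-66\right) \left(-12\right) = 792$)
$\frac{b}{-12993} + \frac{6517}{N} = - \frac{44139}{-12993} + \frac{6517}{792} = \left(-44139\right) \left(- \frac{1}{12993}\right) + 6517 \cdot \frac{1}{792} = \frac{14713}{4331} + \frac{6517}{792} = \frac{39877823}{3430152}$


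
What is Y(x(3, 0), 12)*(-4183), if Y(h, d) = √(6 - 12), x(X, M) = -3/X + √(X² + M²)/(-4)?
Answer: -4183*I*√6 ≈ -10246.0*I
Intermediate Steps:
x(X, M) = -3/X - √(M² + X²)/4 (x(X, M) = -3/X + √(M² + X²)*(-¼) = -3/X - √(M² + X²)/4)
Y(h, d) = I*√6 (Y(h, d) = √(-6) = I*√6)
Y(x(3, 0), 12)*(-4183) = (I*√6)*(-4183) = -4183*I*√6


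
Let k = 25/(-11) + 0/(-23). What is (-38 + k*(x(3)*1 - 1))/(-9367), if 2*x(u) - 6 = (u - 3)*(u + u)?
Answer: 468/103037 ≈ 0.0045421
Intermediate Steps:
x(u) = 3 + u*(-3 + u) (x(u) = 3 + ((u - 3)*(u + u))/2 = 3 + ((-3 + u)*(2*u))/2 = 3 + (2*u*(-3 + u))/2 = 3 + u*(-3 + u))
k = -25/11 (k = 25*(-1/11) + 0*(-1/23) = -25/11 + 0 = -25/11 ≈ -2.2727)
(-38 + k*(x(3)*1 - 1))/(-9367) = (-38 - 25*((3 + 3² - 3*3)*1 - 1)/11)/(-9367) = (-38 - 25*((3 + 9 - 9)*1 - 1)/11)*(-1/9367) = (-38 - 25*(3*1 - 1)/11)*(-1/9367) = (-38 - 25*(3 - 1)/11)*(-1/9367) = (-38 - 25/11*2)*(-1/9367) = (-38 - 50/11)*(-1/9367) = -468/11*(-1/9367) = 468/103037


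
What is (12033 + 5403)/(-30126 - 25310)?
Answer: -4359/13859 ≈ -0.31452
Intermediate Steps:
(12033 + 5403)/(-30126 - 25310) = 17436/(-55436) = 17436*(-1/55436) = -4359/13859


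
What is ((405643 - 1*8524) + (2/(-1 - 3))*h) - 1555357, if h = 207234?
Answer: -1261855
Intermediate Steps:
((405643 - 1*8524) + (2/(-1 - 3))*h) - 1555357 = ((405643 - 1*8524) + (2/(-1 - 3))*207234) - 1555357 = ((405643 - 8524) + (2/(-4))*207234) - 1555357 = (397119 - 1/4*2*207234) - 1555357 = (397119 - 1/2*207234) - 1555357 = (397119 - 103617) - 1555357 = 293502 - 1555357 = -1261855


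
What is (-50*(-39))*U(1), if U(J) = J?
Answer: 1950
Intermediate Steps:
(-50*(-39))*U(1) = -50*(-39)*1 = 1950*1 = 1950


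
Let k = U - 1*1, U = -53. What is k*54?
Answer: -2916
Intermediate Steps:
k = -54 (k = -53 - 1*1 = -53 - 1 = -54)
k*54 = -54*54 = -2916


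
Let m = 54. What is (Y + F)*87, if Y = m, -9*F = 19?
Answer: 13543/3 ≈ 4514.3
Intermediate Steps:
F = -19/9 (F = -⅑*19 = -19/9 ≈ -2.1111)
Y = 54
(Y + F)*87 = (54 - 19/9)*87 = (467/9)*87 = 13543/3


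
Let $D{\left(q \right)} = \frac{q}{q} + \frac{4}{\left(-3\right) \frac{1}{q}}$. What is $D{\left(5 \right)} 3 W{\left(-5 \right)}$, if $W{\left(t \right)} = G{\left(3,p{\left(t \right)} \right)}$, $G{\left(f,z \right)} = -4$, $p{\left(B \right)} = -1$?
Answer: $68$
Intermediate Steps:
$D{\left(q \right)} = 1 - \frac{4 q}{3}$ ($D{\left(q \right)} = 1 + 4 \left(- \frac{q}{3}\right) = 1 - \frac{4 q}{3}$)
$W{\left(t \right)} = -4$
$D{\left(5 \right)} 3 W{\left(-5 \right)} = \left(1 - \frac{20}{3}\right) 3 \left(-4\right) = \left(- \frac{17}{3}\right) 3 \left(-4\right) = \left(-17\right) \left(-4\right) = 68$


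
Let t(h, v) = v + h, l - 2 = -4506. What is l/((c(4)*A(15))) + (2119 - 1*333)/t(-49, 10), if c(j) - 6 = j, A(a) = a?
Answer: -24642/325 ≈ -75.822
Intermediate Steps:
c(j) = 6 + j
l = -4504 (l = 2 - 4506 = -4504)
t(h, v) = h + v
l/((c(4)*A(15))) + (2119 - 1*333)/t(-49, 10) = -4504*1/(15*(6 + 4)) + (2119 - 1*333)/(-49 + 10) = -4504/(10*15) + (2119 - 333)/(-39) = -4504/150 + 1786*(-1/39) = -4504*1/150 - 1786/39 = -2252/75 - 1786/39 = -24642/325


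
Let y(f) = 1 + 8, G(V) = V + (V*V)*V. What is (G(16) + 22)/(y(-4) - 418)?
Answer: -4134/409 ≈ -10.108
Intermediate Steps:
G(V) = V + V³ (G(V) = V + V²*V = V + V³)
y(f) = 9
(G(16) + 22)/(y(-4) - 418) = ((16 + 16³) + 22)/(9 - 418) = ((16 + 4096) + 22)/(-409) = (4112 + 22)*(-1/409) = 4134*(-1/409) = -4134/409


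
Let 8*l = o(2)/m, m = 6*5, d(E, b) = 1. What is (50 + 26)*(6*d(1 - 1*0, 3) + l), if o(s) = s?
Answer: 13699/30 ≈ 456.63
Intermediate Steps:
m = 30
l = 1/120 (l = (2/30)/8 = (2*(1/30))/8 = (⅛)*(1/15) = 1/120 ≈ 0.0083333)
(50 + 26)*(6*d(1 - 1*0, 3) + l) = (50 + 26)*(6*1 + 1/120) = 76*(6 + 1/120) = 76*(721/120) = 13699/30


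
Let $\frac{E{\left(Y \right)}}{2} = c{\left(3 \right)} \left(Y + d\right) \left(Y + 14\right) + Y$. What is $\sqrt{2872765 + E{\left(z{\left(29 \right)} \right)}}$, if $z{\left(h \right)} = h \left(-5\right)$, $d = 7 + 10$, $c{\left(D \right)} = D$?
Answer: $\sqrt{2973083} \approx 1724.3$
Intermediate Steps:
$d = 17$
$z{\left(h \right)} = - 5 h$
$E{\left(Y \right)} = 2 Y + 6 \left(14 + Y\right) \left(17 + Y\right)$ ($E{\left(Y \right)} = 2 \left(3 \left(Y + 17\right) \left(Y + 14\right) + Y\right) = 2 \left(3 \left(17 + Y\right) \left(14 + Y\right) + Y\right) = 2 \left(3 \left(14 + Y\right) \left(17 + Y\right) + Y\right) = 2 \left(Y + 3 \left(14 + Y\right) \left(17 + Y\right)\right) = 2 Y + 6 \left(14 + Y\right) \left(17 + Y\right)$)
$\sqrt{2872765 + E{\left(z{\left(29 \right)} \right)}} = \sqrt{2872765 + \left(1428 + 6 \left(\left(-5\right) 29\right)^{2} + 188 \left(\left(-5\right) 29\right)\right)} = \sqrt{2872765 + \left(1428 + 6 \left(-145\right)^{2} + 188 \left(-145\right)\right)} = \sqrt{2872765 + \left(1428 + 6 \cdot 21025 - 27260\right)} = \sqrt{2872765 + \left(1428 + 126150 - 27260\right)} = \sqrt{2872765 + 100318} = \sqrt{2973083}$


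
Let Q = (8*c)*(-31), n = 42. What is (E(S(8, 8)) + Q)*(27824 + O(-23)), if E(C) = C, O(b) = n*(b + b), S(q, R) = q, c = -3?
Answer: 19470784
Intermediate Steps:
Q = 744 (Q = (8*(-3))*(-31) = -24*(-31) = 744)
O(b) = 84*b (O(b) = 42*(b + b) = 42*(2*b) = 84*b)
(E(S(8, 8)) + Q)*(27824 + O(-23)) = (8 + 744)*(27824 + 84*(-23)) = 752*(27824 - 1932) = 752*25892 = 19470784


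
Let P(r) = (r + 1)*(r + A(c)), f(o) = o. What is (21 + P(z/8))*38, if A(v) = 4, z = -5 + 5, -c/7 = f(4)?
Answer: 950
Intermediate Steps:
c = -28 (c = -7*4 = -28)
z = 0
P(r) = (1 + r)*(4 + r) (P(r) = (r + 1)*(r + 4) = (1 + r)*(4 + r))
(21 + P(z/8))*38 = (21 + (4 + (0/8)**2 + 5*(0/8)))*38 = (21 + (4 + (0*(1/8))**2 + 5*(0*(1/8))))*38 = (21 + (4 + 0**2 + 5*0))*38 = (21 + (4 + 0 + 0))*38 = (21 + 4)*38 = 25*38 = 950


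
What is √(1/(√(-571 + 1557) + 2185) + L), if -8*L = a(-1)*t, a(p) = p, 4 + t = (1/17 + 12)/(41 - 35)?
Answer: √(-22579689 - 10353*√986)/(204*√(2185 + √986)) ≈ 0.49832*I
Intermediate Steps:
t = -203/102 (t = -4 + (1/17 + 12)/(41 - 35) = -4 + (1/17 + 12)/6 = -4 + (205/17)*(⅙) = -4 + 205/102 = -203/102 ≈ -1.9902)
L = -203/816 (L = -(-1)*(-203)/(8*102) = -⅛*203/102 = -203/816 ≈ -0.24877)
√(1/(√(-571 + 1557) + 2185) + L) = √(1/(√(-571 + 1557) + 2185) - 203/816) = √(1/(√986 + 2185) - 203/816) = √(1/(2185 + √986) - 203/816) = √(-203/816 + 1/(2185 + √986))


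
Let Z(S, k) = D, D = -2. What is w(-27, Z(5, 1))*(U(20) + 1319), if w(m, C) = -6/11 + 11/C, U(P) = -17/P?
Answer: -3506279/440 ≈ -7968.8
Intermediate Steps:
Z(S, k) = -2
w(m, C) = -6/11 + 11/C (w(m, C) = -6*1/11 + 11/C = -6/11 + 11/C)
w(-27, Z(5, 1))*(U(20) + 1319) = (-6/11 + 11/(-2))*(-17/20 + 1319) = (-6/11 + 11*(-1/2))*(-17*1/20 + 1319) = (-6/11 - 11/2)*(-17/20 + 1319) = -133/22*26363/20 = -3506279/440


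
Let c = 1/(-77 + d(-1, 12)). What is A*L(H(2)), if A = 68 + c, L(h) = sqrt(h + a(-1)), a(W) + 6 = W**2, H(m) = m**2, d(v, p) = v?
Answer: 5303*I/78 ≈ 67.987*I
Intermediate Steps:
a(W) = -6 + W**2
c = -1/78 (c = 1/(-77 - 1) = 1/(-78) = -1/78 ≈ -0.012821)
L(h) = sqrt(-5 + h) (L(h) = sqrt(h + (-6 + (-1)**2)) = sqrt(h + (-6 + 1)) = sqrt(h - 5) = sqrt(-5 + h))
A = 5303/78 (A = 68 - 1/78 = 5303/78 ≈ 67.987)
A*L(H(2)) = 5303*sqrt(-5 + 2**2)/78 = 5303*sqrt(-5 + 4)/78 = 5303*sqrt(-1)/78 = 5303*I/78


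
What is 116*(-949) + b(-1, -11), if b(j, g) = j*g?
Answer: -110073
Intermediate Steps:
b(j, g) = g*j
116*(-949) + b(-1, -11) = 116*(-949) - 11*(-1) = -110084 + 11 = -110073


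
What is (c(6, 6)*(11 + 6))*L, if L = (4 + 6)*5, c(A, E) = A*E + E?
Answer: 35700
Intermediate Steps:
c(A, E) = E + A*E
L = 50 (L = 10*5 = 50)
(c(6, 6)*(11 + 6))*L = ((6*(1 + 6))*(11 + 6))*50 = ((6*7)*17)*50 = (42*17)*50 = 714*50 = 35700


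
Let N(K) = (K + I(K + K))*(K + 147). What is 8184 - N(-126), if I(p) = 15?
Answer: 10515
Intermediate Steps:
N(K) = (15 + K)*(147 + K) (N(K) = (K + 15)*(K + 147) = (15 + K)*(147 + K))
8184 - N(-126) = 8184 - (2205 + (-126)**2 + 162*(-126)) = 8184 - (2205 + 15876 - 20412) = 8184 - 1*(-2331) = 8184 + 2331 = 10515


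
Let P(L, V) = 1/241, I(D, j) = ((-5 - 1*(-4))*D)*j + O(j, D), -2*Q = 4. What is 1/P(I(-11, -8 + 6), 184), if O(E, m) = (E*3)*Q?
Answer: 241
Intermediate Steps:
Q = -2 (Q = -½*4 = -2)
O(E, m) = -6*E (O(E, m) = (E*3)*(-2) = (3*E)*(-2) = -6*E)
I(D, j) = -6*j - D*j (I(D, j) = ((-5 - 1*(-4))*D)*j - 6*j = ((-5 + 4)*D)*j - 6*j = (-D)*j - 6*j = -D*j - 6*j = -6*j - D*j)
P(L, V) = 1/241
1/P(I(-11, -8 + 6), 184) = 1/(1/241) = 241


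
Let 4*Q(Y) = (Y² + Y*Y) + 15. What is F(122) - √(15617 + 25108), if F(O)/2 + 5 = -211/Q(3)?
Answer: -2018/33 - 15*√181 ≈ -262.96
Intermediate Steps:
Q(Y) = 15/4 + Y²/2 (Q(Y) = ((Y² + Y*Y) + 15)/4 = ((Y² + Y²) + 15)/4 = (2*Y² + 15)/4 = (15 + 2*Y²)/4 = 15/4 + Y²/2)
F(O) = -2018/33 (F(O) = -10 + 2*(-211/(15/4 + (½)*3²)) = -10 + 2*(-211/(15/4 + (½)*9)) = -10 + 2*(-211/(15/4 + 9/2)) = -10 + 2*(-211/33/4) = -10 + 2*(-211*4/33) = -10 + 2*(-844/33) = -10 - 1688/33 = -2018/33)
F(122) - √(15617 + 25108) = -2018/33 - √(15617 + 25108) = -2018/33 - √40725 = -2018/33 - 15*√181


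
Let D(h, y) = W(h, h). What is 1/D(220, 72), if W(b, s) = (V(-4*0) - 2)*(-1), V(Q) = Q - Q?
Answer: 1/2 ≈ 0.50000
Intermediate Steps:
V(Q) = 0
W(b, s) = 2 (W(b, s) = (0 - 2)*(-1) = -2*(-1) = 2)
D(h, y) = 2
1/D(220, 72) = 1/2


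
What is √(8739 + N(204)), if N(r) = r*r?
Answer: 3*√5595 ≈ 224.40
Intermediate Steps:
N(r) = r²
√(8739 + N(204)) = √(8739 + 204²) = √(8739 + 41616) = √50355 = 3*√5595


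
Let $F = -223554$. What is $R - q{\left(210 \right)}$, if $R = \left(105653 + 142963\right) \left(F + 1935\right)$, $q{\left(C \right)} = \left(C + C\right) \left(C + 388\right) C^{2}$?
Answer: $-66174185304$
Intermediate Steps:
$q{\left(C \right)} = 2 C^{3} \left(388 + C\right)$ ($q{\left(C \right)} = 2 C \left(388 + C\right) C^{2} = 2 C^{3} \left(388 + C\right)$)
$R = -55098029304$ ($R = \left(105653 + 142963\right) \left(-223554 + 1935\right) = 248616 \left(-221619\right) = -55098029304$)
$R - q{\left(210 \right)} = -55098029304 - 2 \cdot 210^{3} \left(388 + 210\right) = -55098029304 - 2 \cdot 9261000 \cdot 598 = -55098029304 - 11076156000 = -66174185304$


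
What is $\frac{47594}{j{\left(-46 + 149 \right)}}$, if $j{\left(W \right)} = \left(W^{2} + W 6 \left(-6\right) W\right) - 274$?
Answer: $- \frac{47594}{371589} \approx -0.12808$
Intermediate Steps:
$j{\left(W \right)} = -274 - 35 W^{2}$ ($j{\left(W \right)} = \left(W^{2} + 6 W \left(-6\right) W\right) - 274 = \left(W^{2} + - 36 W W\right) - 274 = \left(W^{2} - 36 W^{2}\right) - 274 = - 35 W^{2} - 274 = -274 - 35 W^{2}$)
$\frac{47594}{j{\left(-46 + 149 \right)}} = \frac{47594}{-274 - 35 \left(-46 + 149\right)^{2}} = \frac{47594}{-274 - 35 \cdot 103^{2}} = \frac{47594}{-274 - 371315} = \frac{47594}{-371589} = 47594 \left(- \frac{1}{371589}\right) = - \frac{47594}{371589}$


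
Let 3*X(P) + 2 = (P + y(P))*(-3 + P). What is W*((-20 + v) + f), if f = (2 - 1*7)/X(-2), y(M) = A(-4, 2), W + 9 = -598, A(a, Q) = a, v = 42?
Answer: -364807/28 ≈ -13029.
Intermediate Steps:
W = -607 (W = -9 - 598 = -607)
y(M) = -4
X(P) = -2/3 + (-4 + P)*(-3 + P)/3 (X(P) = -2/3 + ((P - 4)*(-3 + P))/3 = -2/3 + ((-4 + P)*(-3 + P))/3 = -2/3 + (-4 + P)*(-3 + P)/3)
f = -15/28 (f = (2 - 1*7)/(10/3 - 7/3*(-2) + (1/3)*(-2)**2) = (2 - 7)/(10/3 + 14/3 + (1/3)*4) = -5/(10/3 + 14/3 + 4/3) = -5/28/3 = -5*3/28 = -15/28 ≈ -0.53571)
W*((-20 + v) + f) = -607*((-20 + 42) - 15/28) = -607*(22 - 15/28) = -607*601/28 = -364807/28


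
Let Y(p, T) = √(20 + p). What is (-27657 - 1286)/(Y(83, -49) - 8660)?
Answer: 250646380/74995497 + 28943*√103/74995497 ≈ 3.3461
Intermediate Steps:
(-27657 - 1286)/(Y(83, -49) - 8660) = (-27657 - 1286)/(√(20 + 83) - 8660) = -28943/(√103 - 8660) = -28943/(-8660 + √103)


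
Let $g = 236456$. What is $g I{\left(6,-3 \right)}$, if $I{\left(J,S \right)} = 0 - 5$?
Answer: $-1182280$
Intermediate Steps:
$I{\left(J,S \right)} = -5$ ($I{\left(J,S \right)} = 0 - 5 = -5$)
$g I{\left(6,-3 \right)} = 236456 \left(-5\right) = -1182280$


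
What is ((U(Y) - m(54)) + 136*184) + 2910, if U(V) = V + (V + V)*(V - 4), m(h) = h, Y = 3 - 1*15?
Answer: 28252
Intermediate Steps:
Y = -12 (Y = 3 - 15 = -12)
U(V) = V + 2*V*(-4 + V) (U(V) = V + (2*V)*(-4 + V) = V + 2*V*(-4 + V))
((U(Y) - m(54)) + 136*184) + 2910 = ((-12*(-7 + 2*(-12)) - 1*54) + 136*184) + 2910 = ((-12*(-7 - 24) - 54) + 25024) + 2910 = ((-12*(-31) - 54) + 25024) + 2910 = ((372 - 54) + 25024) + 2910 = (318 + 25024) + 2910 = 25342 + 2910 = 28252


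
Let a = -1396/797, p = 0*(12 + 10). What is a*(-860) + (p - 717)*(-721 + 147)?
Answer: 329212286/797 ≈ 4.1306e+5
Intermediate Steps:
p = 0 (p = 0*22 = 0)
a = -1396/797 (a = -1396*1/797 = -1396/797 ≈ -1.7516)
a*(-860) + (p - 717)*(-721 + 147) = -1396/797*(-860) + (0 - 717)*(-721 + 147) = 1200560/797 - 717*(-574) = 1200560/797 + 411558 = 329212286/797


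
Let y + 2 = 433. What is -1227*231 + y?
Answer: -283006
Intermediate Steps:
y = 431 (y = -2 + 433 = 431)
-1227*231 + y = -1227*231 + 431 = -283437 + 431 = -283006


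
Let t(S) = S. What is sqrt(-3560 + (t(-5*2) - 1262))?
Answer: 4*I*sqrt(302) ≈ 69.513*I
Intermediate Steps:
sqrt(-3560 + (t(-5*2) - 1262)) = sqrt(-3560 + (-5*2 - 1262)) = sqrt(-3560 + (-10 - 1262)) = sqrt(-3560 - 1272) = sqrt(-4832) = 4*I*sqrt(302)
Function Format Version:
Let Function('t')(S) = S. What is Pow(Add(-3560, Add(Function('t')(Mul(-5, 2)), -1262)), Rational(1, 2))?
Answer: Mul(4, I, Pow(302, Rational(1, 2))) ≈ Mul(69.513, I)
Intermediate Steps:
Pow(Add(-3560, Add(Function('t')(Mul(-5, 2)), -1262)), Rational(1, 2)) = Pow(Add(-3560, Add(Mul(-5, 2), -1262)), Rational(1, 2)) = Pow(Add(-3560, Add(-10, -1262)), Rational(1, 2)) = Pow(Add(-3560, -1272), Rational(1, 2)) = Pow(-4832, Rational(1, 2)) = Mul(4, I, Pow(302, Rational(1, 2)))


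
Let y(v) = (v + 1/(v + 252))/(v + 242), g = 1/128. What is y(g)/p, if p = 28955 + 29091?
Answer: 48641/58001019516094 ≈ 8.3862e-10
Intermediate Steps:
g = 1/128 ≈ 0.0078125
p = 58046
y(v) = (v + 1/(252 + v))/(242 + v)
y(g)/p = ((1 + (1/128)² + 252*(1/128))/(60984 + (1/128)² + 494*(1/128)))/58046 = ((1 + 1/16384 + 63/32)/(60984 + 1/16384 + 247/64))*(1/58046) = ((48641/16384)/(999225089/16384))*(1/58046) = ((16384/999225089)*(48641/16384))*(1/58046) = (48641/999225089)*(1/58046) = 48641/58001019516094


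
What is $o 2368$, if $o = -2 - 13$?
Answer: $-35520$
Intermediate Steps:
$o = -15$ ($o = -2 - 13 = -15$)
$o 2368 = \left(-15\right) 2368 = -35520$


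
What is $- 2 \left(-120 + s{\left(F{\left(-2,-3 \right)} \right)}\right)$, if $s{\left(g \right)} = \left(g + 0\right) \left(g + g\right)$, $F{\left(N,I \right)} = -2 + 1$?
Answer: $236$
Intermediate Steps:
$F{\left(N,I \right)} = -1$
$s{\left(g \right)} = 2 g^{2}$ ($s{\left(g \right)} = g 2 g = 2 g^{2}$)
$- 2 \left(-120 + s{\left(F{\left(-2,-3 \right)} \right)}\right) = - 2 \left(-120 + 2 \left(-1\right)^{2}\right) = - 2 \left(-120 + 2 \cdot 1\right) = - 2 \left(-120 + 2\right) = \left(-2\right) \left(-118\right) = 236$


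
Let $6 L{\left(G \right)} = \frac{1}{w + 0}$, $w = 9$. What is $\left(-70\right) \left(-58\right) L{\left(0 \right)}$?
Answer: $\frac{2030}{27} \approx 75.185$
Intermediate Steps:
$L{\left(G \right)} = \frac{1}{54}$ ($L{\left(G \right)} = \frac{1}{6 \left(9 + 0\right)} = \frac{1}{6 \cdot 9} = \frac{1}{6} \cdot \frac{1}{9} = \frac{1}{54}$)
$\left(-70\right) \left(-58\right) L{\left(0 \right)} = \left(-70\right) \left(-58\right) \frac{1}{54} = 4060 \cdot \frac{1}{54} = \frac{2030}{27}$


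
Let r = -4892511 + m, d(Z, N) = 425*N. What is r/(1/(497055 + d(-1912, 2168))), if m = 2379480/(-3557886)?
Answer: -4115174073673229305/592981 ≈ -6.9398e+12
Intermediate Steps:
m = -396580/592981 (m = 2379480*(-1/3557886) = -396580/592981 ≈ -0.66879)
r = -2901166461871/592981 (r = -4892511 - 396580/592981 = -2901166461871/592981 ≈ -4.8925e+6)
r/(1/(497055 + d(-1912, 2168))) = -2901166461871/(592981*(1/(497055 + 425*2168))) = -2901166461871/(592981*(1/(497055 + 921400))) = -2901166461871/(592981*(1/1418455)) = -2901166461871/(592981*1/1418455) = -2901166461871/592981*1418455 = -4115174073673229305/592981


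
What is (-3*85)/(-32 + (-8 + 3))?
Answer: 255/37 ≈ 6.8919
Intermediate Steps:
(-3*85)/(-32 + (-8 + 3)) = -255/(-32 - 5) = -255/(-37) = -1/37*(-255) = 255/37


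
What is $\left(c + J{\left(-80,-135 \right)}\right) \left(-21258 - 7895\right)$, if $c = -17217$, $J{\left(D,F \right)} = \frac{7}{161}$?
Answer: $\frac{11544296470}{23} \approx 5.0193 \cdot 10^{8}$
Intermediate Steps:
$J{\left(D,F \right)} = \frac{1}{23}$ ($J{\left(D,F \right)} = 7 \cdot \frac{1}{161} = \frac{1}{23}$)
$\left(c + J{\left(-80,-135 \right)}\right) \left(-21258 - 7895\right) = \left(-17217 + \frac{1}{23}\right) \left(-21258 - 7895\right) = \left(- \frac{395990}{23}\right) \left(-29153\right) = \frac{11544296470}{23}$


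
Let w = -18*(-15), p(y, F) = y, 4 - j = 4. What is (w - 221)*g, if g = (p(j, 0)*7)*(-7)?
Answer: 0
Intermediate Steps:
j = 0 (j = 4 - 1*4 = 4 - 4 = 0)
g = 0 (g = (0*7)*(-7) = 0*(-7) = 0)
w = 270
(w - 221)*g = (270 - 221)*0 = 49*0 = 0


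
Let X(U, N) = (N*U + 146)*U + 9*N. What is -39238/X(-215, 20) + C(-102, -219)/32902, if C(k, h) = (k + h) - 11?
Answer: -396895239/7347756895 ≈ -0.054016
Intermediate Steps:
X(U, N) = 9*N + U*(146 + N*U) (X(U, N) = (146 + N*U)*U + 9*N = U*(146 + N*U) + 9*N = 9*N + U*(146 + N*U))
C(k, h) = -11 + h + k (C(k, h) = (h + k) - 11 = -11 + h + k)
-39238/X(-215, 20) + C(-102, -219)/32902 = -39238/(9*20 + 146*(-215) + 20*(-215)²) + (-11 - 219 - 102)/32902 = -39238/(180 - 31390 + 20*46225) - 332*1/32902 = -39238/(180 - 31390 + 924500) - 166/16451 = -39238/893290 - 166/16451 = -39238*1/893290 - 166/16451 = -19619/446645 - 166/16451 = -396895239/7347756895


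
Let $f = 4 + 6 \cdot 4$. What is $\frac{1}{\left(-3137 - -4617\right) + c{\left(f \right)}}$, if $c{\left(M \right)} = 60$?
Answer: $\frac{1}{1540} \approx 0.00064935$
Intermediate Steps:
$f = 28$ ($f = 4 + 24 = 28$)
$\frac{1}{\left(-3137 - -4617\right) + c{\left(f \right)}} = \frac{1}{\left(-3137 - -4617\right) + 60} = \frac{1}{\left(-3137 + 4617\right) + 60} = \frac{1}{1480 + 60} = \frac{1}{1540}$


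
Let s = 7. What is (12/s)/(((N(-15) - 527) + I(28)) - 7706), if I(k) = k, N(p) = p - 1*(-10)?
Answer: -6/28735 ≈ -0.00020880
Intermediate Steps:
N(p) = 10 + p (N(p) = p + 10 = 10 + p)
(12/s)/(((N(-15) - 527) + I(28)) - 7706) = (12/7)/((((10 - 15) - 527) + 28) - 7706) = (12*(⅐))/(((-5 - 527) + 28) - 7706) = (12/7)/((-532 + 28) - 7706) = (12/7)/(-504 - 7706) = (12/7)/(-8210) = -1/8210*12/7 = -6/28735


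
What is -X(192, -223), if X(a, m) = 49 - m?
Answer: -272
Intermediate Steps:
-X(192, -223) = -(49 - 1*(-223)) = -(49 + 223) = -1*272 = -272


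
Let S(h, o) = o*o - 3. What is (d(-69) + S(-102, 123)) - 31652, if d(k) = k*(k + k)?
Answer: -7004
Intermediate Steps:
S(h, o) = -3 + o² (S(h, o) = o² - 3 = -3 + o²)
d(k) = 2*k² (d(k) = k*(2*k) = 2*k²)
(d(-69) + S(-102, 123)) - 31652 = (2*(-69)² + (-3 + 123²)) - 31652 = (2*4761 + (-3 + 15129)) - 31652 = (9522 + 15126) - 31652 = 24648 - 31652 = -7004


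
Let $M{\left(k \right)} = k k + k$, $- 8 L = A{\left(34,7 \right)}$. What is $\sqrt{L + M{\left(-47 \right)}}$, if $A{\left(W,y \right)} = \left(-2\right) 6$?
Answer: $\frac{\sqrt{8654}}{2} \approx 46.513$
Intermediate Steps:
$A{\left(W,y \right)} = -12$
$L = \frac{3}{2}$ ($L = \left(- \frac{1}{8}\right) \left(-12\right) = \frac{3}{2} \approx 1.5$)
$M{\left(k \right)} = k + k^{2}$ ($M{\left(k \right)} = k^{2} + k = k + k^{2}$)
$\sqrt{L + M{\left(-47 \right)}} = \sqrt{\frac{3}{2} - 47 \left(1 - 47\right)} = \sqrt{\frac{3}{2} - -2162} = \sqrt{\frac{3}{2} + 2162} = \sqrt{\frac{4327}{2}} = \frac{\sqrt{8654}}{2}$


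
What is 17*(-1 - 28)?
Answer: -493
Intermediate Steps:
17*(-1 - 28) = 17*(-29) = -493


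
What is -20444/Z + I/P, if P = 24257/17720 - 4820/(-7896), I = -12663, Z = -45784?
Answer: -2534783696980271/396237158714 ≈ -6397.1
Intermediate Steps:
P = 34617959/17489640 (P = 24257*(1/17720) - 4820*(-1/7896) = 24257/17720 + 1205/1974 = 34617959/17489640 ≈ 1.9793)
-20444/Z + I/P = -20444/(-45784) - 12663/34617959/17489640 = -20444*(-1/45784) - 12663*17489640/34617959 = 5111/11446 - 221471311320/34617959 = -2534783696980271/396237158714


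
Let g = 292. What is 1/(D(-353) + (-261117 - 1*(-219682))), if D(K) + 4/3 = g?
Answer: -3/123433 ≈ -2.4305e-5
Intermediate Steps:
D(K) = 872/3 (D(K) = -4/3 + 292 = 872/3)
1/(D(-353) + (-261117 - 1*(-219682))) = 1/(872/3 + (-261117 - 1*(-219682))) = 1/(872/3 + (-261117 + 219682)) = 1/(872/3 - 41435) = 1/(-123433/3) = -3/123433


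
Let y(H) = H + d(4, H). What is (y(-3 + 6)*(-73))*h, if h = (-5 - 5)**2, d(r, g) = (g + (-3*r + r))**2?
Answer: -204400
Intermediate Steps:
d(r, g) = (g - 2*r)**2
y(H) = H + (-8 + H)**2 (y(H) = H + (H - 2*4)**2 = H + (H - 8)**2 = H + (-8 + H)**2)
h = 100 (h = (-10)**2 = 100)
(y(-3 + 6)*(-73))*h = (((-3 + 6) + (-8 + (-3 + 6))**2)*(-73))*100 = ((3 + (-8 + 3)**2)*(-73))*100 = ((3 + (-5)**2)*(-73))*100 = ((3 + 25)*(-73))*100 = (28*(-73))*100 = -2044*100 = -204400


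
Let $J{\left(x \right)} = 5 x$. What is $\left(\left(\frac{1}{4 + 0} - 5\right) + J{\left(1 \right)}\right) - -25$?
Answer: $\frac{101}{4} \approx 25.25$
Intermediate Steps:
$\left(\left(\frac{1}{4 + 0} - 5\right) + J{\left(1 \right)}\right) - -25 = \left(\left(\frac{1}{4 + 0} - 5\right) + 5 \cdot 1\right) - -25 = \left(\left(\frac{1}{4} - 5\right) + 5\right) + 25 = \left(- \frac{19}{4} + 5\right) + 25 = \frac{1}{4} + 25 = \frac{101}{4}$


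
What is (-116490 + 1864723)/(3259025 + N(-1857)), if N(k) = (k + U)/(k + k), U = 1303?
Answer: 3246468681/6052009702 ≈ 0.53643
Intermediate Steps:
N(k) = (1303 + k)/(2*k) (N(k) = (k + 1303)/(k + k) = (1303 + k)/((2*k)) = (1303 + k)*(1/(2*k)) = (1303 + k)/(2*k))
(-116490 + 1864723)/(3259025 + N(-1857)) = (-116490 + 1864723)/(3259025 + (1/2)*(1303 - 1857)/(-1857)) = 1748233/(3259025 + (1/2)*(-1/1857)*(-554)) = 1748233/(3259025 + 277/1857) = 1748233/(6052009702/1857) = 1748233*(1857/6052009702) = 3246468681/6052009702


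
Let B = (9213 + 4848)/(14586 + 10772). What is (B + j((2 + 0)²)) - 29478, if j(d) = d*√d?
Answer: -747286199/25358 ≈ -29469.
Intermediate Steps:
j(d) = d^(3/2)
B = 14061/25358 ≈ 0.55450
(B + j((2 + 0)²)) - 29478 = (14061/25358 + ((2 + 0)²)^(3/2)) - 29478 = (14061/25358 + (2²)^(3/2)) - 29478 = (14061/25358 + 4^(3/2)) - 29478 = (14061/25358 + 8) - 29478 = 216925/25358 - 29478 = -747286199/25358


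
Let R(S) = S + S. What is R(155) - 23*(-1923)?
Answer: 44539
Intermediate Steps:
R(S) = 2*S
R(155) - 23*(-1923) = 2*155 - 23*(-1923) = 310 - 1*(-44229) = 310 + 44229 = 44539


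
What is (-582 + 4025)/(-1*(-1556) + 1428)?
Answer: 3443/2984 ≈ 1.1538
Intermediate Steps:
(-582 + 4025)/(-1*(-1556) + 1428) = 3443/(1556 + 1428) = 3443/2984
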